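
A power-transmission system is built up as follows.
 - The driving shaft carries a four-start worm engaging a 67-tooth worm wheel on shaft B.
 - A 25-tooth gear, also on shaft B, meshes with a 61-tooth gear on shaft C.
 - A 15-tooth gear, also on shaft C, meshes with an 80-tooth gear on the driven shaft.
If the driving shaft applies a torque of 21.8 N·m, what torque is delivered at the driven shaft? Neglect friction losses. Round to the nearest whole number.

worm 67/4 = 16.75 → τ = 21.8·16.75 = 365.15 N·m
gear mesh 61/25 = 2.44 → τ = 365.15·2.44 = 890.97 N·m
gear mesh 80/15 = 5.3333 → τ = 890.97·5.3333 = 4751.8 N·m

4752 N·m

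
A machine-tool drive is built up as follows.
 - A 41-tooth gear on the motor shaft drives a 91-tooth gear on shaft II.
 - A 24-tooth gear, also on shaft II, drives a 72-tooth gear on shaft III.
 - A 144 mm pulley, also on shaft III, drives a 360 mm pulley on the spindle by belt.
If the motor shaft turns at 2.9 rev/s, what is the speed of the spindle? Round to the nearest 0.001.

Gear mesh: ratio = 91/41 = 2.2195, so shaft II turns at 2.9 / 2.2195 = 1.3066 rev/s.
Gear mesh: ratio = 72/24 = 3, so shaft III turns at 1.3066 / 3 = 0.43553 rev/s.
Belt: ratio = 360/144 = 2.5, so the spindle turns at 0.43553 / 2.5 = 0.17421 rev/s.

0.174 rev/s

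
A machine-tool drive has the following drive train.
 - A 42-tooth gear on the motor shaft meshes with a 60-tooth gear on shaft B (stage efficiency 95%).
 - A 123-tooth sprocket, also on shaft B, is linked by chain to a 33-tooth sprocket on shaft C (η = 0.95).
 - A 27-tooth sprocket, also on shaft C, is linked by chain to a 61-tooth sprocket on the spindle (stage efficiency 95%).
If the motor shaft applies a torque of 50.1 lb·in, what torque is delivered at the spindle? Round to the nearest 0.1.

37.2 lb·in

Gear mesh: ratio = 60/42 = 1.4286; torque at shaft B = 50.1 × 1.4286 × 0.95 = 67.993 lb·in.
Chain: ratio = 33/123 = 0.26829; torque at shaft C = 67.993 × 0.26829 × 0.95 = 17.33 lb·in.
Chain: ratio = 61/27 = 2.2593; torque at the spindle = 17.33 × 2.2593 × 0.95 = 37.195 lb·in.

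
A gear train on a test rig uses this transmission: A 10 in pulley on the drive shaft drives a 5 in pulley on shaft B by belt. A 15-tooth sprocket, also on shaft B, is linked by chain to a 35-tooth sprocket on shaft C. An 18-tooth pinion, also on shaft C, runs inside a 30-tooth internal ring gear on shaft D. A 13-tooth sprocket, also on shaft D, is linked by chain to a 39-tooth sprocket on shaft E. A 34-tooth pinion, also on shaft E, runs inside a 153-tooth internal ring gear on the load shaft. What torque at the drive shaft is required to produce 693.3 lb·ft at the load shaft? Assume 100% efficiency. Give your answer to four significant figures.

Overall ratio R = 0.5 × 2.3333 × 1.6667 × 3 × 4.5 = 26.25.
Input torque = output torque / R = 693.3 / 26.25 = 26.411 lb·ft.

26.41 lb·ft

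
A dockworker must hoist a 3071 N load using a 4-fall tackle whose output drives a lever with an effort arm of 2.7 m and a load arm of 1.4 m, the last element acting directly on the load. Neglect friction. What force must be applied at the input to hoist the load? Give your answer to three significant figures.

398 N

Block-and-tackle MA = number of supporting rope parts = 4.
Lever MA = effort arm / load arm = 2.7/1.4 = 1.9286.
Combined ideal MA = 4 × 1.9286 = 7.7143.
Effort = load / MA = 3071 / 7.7143 = 398.09 N.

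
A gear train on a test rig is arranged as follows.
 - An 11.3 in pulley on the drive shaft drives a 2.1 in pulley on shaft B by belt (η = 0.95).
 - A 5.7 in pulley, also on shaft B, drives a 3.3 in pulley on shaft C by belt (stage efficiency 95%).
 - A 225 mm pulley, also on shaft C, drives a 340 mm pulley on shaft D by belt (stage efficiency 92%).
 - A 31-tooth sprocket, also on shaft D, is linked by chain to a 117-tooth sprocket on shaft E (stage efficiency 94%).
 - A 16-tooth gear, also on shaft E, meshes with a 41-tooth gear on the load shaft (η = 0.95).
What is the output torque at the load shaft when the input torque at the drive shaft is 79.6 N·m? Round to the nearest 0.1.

92.8 N·m

After the belt (2.1/11.3): 79.6 × 0.18584 × 0.95 = 14.053 N·m
After the belt (3.3/5.7): 14.053 × 0.57895 × 0.95 = 7.7293 N·m
After the belt (340/225): 7.7293 × 1.5111 × 0.92 = 10.745 N·m
After the chain (117/31): 10.745 × 3.7742 × 0.94 = 38.122 N·m
After the gear mesh (41/16): 38.122 × 2.5625 × 0.95 = 92.803 N·m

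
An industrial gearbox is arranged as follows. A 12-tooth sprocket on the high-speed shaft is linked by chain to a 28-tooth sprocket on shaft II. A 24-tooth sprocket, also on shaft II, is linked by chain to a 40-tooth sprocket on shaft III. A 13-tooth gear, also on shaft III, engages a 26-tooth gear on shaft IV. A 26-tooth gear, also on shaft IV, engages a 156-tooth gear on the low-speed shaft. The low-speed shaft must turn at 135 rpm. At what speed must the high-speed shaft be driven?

Overall ratio R = 2.3333 × 1.6667 × 2 × 6 = 46.667.
Required input speed = output speed × R = 135 × 46.667 = 6300 rpm.

6300 rpm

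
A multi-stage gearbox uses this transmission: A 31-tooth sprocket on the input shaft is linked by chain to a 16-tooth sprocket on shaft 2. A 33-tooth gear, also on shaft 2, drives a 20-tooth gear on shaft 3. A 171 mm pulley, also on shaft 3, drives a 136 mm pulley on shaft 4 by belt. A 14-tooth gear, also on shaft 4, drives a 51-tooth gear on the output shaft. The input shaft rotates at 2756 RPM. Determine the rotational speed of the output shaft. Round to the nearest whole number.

Chain: ratio = 16/31 = 0.51613, so shaft 2 turns at 2756 / 0.51613 = 5339.8 RPM.
Gear mesh: ratio = 20/33 = 0.60606, so shaft 3 turns at 5339.8 / 0.60606 = 8810.6 RPM.
Belt: ratio = 136/171 = 0.79532, so shaft 4 turns at 8810.6 / 0.79532 = 11078 RPM.
Gear mesh: ratio = 51/14 = 3.6429, so the output shaft turns at 11078 / 3.6429 = 3041 RPM.

3041 RPM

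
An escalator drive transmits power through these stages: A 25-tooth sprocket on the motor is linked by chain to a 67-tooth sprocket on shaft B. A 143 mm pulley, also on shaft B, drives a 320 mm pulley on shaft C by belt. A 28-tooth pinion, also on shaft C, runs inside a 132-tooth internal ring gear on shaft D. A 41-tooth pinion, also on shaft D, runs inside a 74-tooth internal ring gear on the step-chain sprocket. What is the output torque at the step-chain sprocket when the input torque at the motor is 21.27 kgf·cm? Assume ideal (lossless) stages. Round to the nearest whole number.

Chain: ratio = 67/25 = 2.68; torque at shaft B = 21.27 × 2.68 = 57.004 kgf·cm.
Belt: ratio = 320/143 = 2.2378; torque at shaft C = 57.004 × 2.2378 = 127.56 kgf·cm.
Internal gear: ratio = 132/28 = 4.7143; torque at shaft D = 127.56 × 4.7143 = 601.36 kgf·cm.
Internal gear: ratio = 74/41 = 1.8049; torque at the step-chain sprocket = 601.36 × 1.8049 = 1085.4 kgf·cm.

1085 kgf·cm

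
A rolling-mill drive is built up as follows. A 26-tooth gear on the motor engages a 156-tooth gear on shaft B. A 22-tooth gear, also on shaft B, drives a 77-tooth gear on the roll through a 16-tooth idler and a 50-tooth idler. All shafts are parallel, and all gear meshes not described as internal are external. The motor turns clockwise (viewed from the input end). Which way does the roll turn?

the motor → shaft B: external mesh, 1 reversal → CCW.
shaft B → the roll: driver → idler → idler → driven is 3 external meshes, 3 reversals → CW.
4 reversals in total — an even number — so the roll turns the same way as the motor.

clockwise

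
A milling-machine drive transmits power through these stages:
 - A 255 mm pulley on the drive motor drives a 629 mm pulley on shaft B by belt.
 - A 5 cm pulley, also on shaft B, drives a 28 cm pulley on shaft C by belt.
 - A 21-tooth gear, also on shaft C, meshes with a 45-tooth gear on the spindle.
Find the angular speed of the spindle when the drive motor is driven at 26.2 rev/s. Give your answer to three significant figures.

Belt: ratio = 629/255 = 2.4667, so shaft B turns at 26.2 / 2.4667 = 10.622 rev/s.
Belt: ratio = 28/5 = 5.6, so shaft C turns at 10.622 / 5.6 = 1.8967 rev/s.
Gear mesh: ratio = 45/21 = 2.1429, so the spindle turns at 1.8967 / 2.1429 = 0.88514 rev/s.

0.885 rev/s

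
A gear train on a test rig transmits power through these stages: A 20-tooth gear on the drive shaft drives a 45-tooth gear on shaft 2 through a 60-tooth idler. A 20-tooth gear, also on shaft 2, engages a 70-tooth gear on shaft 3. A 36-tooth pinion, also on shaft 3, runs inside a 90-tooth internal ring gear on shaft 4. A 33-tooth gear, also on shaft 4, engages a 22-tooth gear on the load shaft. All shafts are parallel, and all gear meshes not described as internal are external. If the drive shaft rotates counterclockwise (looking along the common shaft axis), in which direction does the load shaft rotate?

counterclockwise

the drive shaft → shaft 2: driver → idler → driven is 2 external meshes, 2 reversals → CCW.
shaft 2 → shaft 3: external mesh, 1 reversal → CW.
shaft 3 → shaft 4: internal mesh, same direction → CW.
shaft 4 → the load shaft: external mesh, 1 reversal → CCW.
4 reversals in total — an even number — so the load shaft turns the same way as the drive shaft.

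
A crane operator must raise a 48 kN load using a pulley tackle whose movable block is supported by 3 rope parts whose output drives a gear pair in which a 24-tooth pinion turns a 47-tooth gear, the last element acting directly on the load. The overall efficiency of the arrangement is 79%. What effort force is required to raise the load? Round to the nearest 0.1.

Block-and-tackle MA = number of supporting rope parts = 3.
Gear pair MA = 47/24 = 1.9583.
Combined ideal MA = 3 × 1.9583 = 5.875.
Actual MA = 5.875 × 0.79 = 4.6413.
Effort = load / actual MA = 48 / 4.6413 = 10.342 kN.

10.3 kN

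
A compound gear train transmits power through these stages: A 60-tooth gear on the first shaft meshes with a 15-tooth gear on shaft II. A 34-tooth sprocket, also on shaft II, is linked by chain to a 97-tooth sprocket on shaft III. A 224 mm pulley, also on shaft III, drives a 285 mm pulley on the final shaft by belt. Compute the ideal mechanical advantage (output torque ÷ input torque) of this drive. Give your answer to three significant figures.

Each stage contributes driven/driver: gear mesh 15/60 = 0.25, chain 97/34 = 2.8529, belt 285/224 = 1.2723.
Overall: 0.25 × 2.8529 × 1.2723 = 0.90746.

0.907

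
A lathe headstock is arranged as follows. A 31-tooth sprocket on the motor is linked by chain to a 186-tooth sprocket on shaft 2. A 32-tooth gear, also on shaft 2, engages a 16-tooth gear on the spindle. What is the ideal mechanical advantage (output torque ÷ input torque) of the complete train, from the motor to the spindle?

Each stage contributes driven/driver: chain 186/31 = 6, gear mesh 16/32 = 0.5.
Overall: 6 × 0.5 = 3.

3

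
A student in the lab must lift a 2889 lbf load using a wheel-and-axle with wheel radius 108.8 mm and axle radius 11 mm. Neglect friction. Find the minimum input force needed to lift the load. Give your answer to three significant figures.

Wheel-and-axle MA = R/r = 108.8/11 = 9.8909.
Effort = load / MA = 2889 / 9.8909 = 292.09 lbf.

292 lbf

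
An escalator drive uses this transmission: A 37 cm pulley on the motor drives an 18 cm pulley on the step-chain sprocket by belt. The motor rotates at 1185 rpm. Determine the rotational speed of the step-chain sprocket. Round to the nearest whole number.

2436 rpm

Belt: ratio = 18/37 = 0.48649, so the step-chain sprocket turns at 1185 / 0.48649 = 2435.8 rpm.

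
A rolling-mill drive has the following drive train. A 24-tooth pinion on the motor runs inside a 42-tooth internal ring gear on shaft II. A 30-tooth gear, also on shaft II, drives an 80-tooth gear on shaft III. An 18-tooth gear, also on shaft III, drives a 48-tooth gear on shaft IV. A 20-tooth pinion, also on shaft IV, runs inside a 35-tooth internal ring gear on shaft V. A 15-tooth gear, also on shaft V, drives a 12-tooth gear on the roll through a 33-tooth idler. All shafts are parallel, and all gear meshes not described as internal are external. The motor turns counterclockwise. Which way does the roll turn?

the motor → shaft II: internal mesh, same direction → CCW.
shaft II → shaft III: external mesh, 1 reversal → CW.
shaft III → shaft IV: external mesh, 1 reversal → CCW.
shaft IV → shaft V: internal mesh, same direction → CCW.
shaft V → the roll: driver → idler → driven is 2 external meshes, 2 reversals → CCW.
4 reversals in total — an even number — so the roll turns the same way as the motor.

counterclockwise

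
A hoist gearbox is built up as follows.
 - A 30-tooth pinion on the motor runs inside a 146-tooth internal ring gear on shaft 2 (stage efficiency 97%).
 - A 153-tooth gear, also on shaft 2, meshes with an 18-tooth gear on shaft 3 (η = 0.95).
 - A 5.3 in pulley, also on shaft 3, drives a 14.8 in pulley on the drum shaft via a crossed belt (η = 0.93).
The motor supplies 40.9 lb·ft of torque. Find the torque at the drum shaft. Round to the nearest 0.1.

56.0 lb·ft

internal gear 146/30 = 4.8667 → τ = 40.9·4.8667·0.97 = 193.08 lb·ft
gear mesh 18/153 = 0.11765 → τ = 193.08·0.11765·0.95 = 21.579 lb·ft
belt 14.8/5.3 = 2.7925 → τ = 21.579·2.7925·0.93 = 56.04 lb·ft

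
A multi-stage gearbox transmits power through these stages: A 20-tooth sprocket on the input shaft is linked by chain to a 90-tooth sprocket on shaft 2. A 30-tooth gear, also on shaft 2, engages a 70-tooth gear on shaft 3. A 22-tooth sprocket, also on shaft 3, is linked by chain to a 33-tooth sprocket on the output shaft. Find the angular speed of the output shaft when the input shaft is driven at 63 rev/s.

4 rev/s

the input shaft → shaft 2 (chain, 90/20): 63 ÷ 4.5 = 14 rev/s
shaft 2 → shaft 3 (gear mesh, 70/30): 14 ÷ 2.3333 = 6 rev/s
shaft 3 → the output shaft (chain, 33/22): 6 ÷ 1.5 = 4 rev/s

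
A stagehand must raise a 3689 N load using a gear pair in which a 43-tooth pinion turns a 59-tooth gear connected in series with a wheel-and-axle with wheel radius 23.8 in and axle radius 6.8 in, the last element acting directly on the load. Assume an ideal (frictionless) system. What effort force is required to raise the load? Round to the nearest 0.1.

768.2 N

Gear pair MA = 59/43 = 1.3721.
Wheel-and-axle MA = R/r = 23.8/6.8 = 3.5.
Combined ideal MA = 1.3721 × 3.5 = 4.8023.
Effort = load / MA = 3689 / 4.8023 = 768.17 N.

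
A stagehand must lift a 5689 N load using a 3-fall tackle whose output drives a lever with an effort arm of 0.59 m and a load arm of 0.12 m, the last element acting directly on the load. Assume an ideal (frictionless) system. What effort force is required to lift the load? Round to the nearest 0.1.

385.7 N

Block-and-tackle MA = number of supporting rope parts = 3.
Lever MA = effort arm / load arm = 0.59/0.12 = 4.9167.
Combined ideal MA = 3 × 4.9167 = 14.75.
Effort = load / MA = 5689 / 14.75 = 385.69 N.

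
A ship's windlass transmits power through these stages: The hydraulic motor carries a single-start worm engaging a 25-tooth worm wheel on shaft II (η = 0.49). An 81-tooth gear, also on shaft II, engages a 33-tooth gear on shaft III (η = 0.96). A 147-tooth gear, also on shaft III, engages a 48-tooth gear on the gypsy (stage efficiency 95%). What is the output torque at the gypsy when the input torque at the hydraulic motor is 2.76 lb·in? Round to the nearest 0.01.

4.10 lb·in

Worm: ratio = 25/1 = 25; torque at shaft II = 2.76 × 25 × 0.49 = 33.81 lb·in.
Gear mesh: ratio = 33/81 = 0.40741; torque at shaft III = 33.81 × 0.40741 × 0.96 = 13.223 lb·in.
Gear mesh: ratio = 48/147 = 0.32653; torque at the gypsy = 13.223 × 0.32653 × 0.95 = 4.102 lb·in.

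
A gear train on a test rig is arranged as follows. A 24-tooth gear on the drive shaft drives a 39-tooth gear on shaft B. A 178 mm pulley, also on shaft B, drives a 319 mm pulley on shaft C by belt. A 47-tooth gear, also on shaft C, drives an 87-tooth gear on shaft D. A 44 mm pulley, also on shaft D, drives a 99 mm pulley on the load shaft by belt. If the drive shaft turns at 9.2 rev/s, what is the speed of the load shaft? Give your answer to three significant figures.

gear mesh 39/24 = 1.625 → 9.2/1.625 = 5.6615 rev/s
belt 319/178 = 1.7921 → 5.6615/1.7921 = 3.1591 rev/s
gear mesh 87/47 = 1.8511 → 3.1591/1.8511 = 1.7066 rev/s
belt 99/44 = 2.25 → 1.7066/2.25 = 0.75851 rev/s

0.759 rev/s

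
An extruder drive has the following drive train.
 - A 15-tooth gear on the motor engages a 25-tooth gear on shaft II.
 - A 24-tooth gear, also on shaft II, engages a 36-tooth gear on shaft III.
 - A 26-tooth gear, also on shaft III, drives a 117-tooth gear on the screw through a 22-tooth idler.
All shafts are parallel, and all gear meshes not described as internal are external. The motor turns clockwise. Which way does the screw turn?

the motor → shaft II: external mesh, 1 reversal → CCW.
shaft II → shaft III: external mesh, 1 reversal → CW.
shaft III → the screw: driver → idler → driven is 2 external meshes, 2 reversals → CW.
4 reversals in total — an even number — so the screw turns the same way as the motor.

clockwise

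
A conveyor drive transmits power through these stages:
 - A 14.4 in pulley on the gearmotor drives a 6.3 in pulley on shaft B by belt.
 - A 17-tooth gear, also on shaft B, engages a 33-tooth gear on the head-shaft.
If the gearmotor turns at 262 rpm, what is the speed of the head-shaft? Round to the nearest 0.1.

Belt: ratio = 6.3/14.4 = 0.4375, so shaft B turns at 262 / 0.4375 = 598.86 rpm.
Gear mesh: ratio = 33/17 = 1.9412, so the head-shaft turns at 598.86 / 1.9412 = 308.5 rpm.

308.5 rpm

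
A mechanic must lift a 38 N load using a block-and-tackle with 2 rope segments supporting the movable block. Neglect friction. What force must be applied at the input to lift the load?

19 N

Block-and-tackle MA = number of supporting rope parts = 2.
Effort = load / MA = 38 / 2 = 19 N.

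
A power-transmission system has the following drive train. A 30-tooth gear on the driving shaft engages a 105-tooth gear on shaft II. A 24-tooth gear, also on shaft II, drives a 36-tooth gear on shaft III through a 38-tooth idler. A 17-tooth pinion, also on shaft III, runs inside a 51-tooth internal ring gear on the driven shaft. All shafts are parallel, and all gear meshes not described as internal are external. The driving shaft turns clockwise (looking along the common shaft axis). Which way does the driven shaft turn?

counterclockwise

the driving shaft → shaft II: external mesh, 1 reversal → CCW.
shaft II → shaft III: driver → idler → driven is 2 external meshes, 2 reversals → CCW.
shaft III → the driven shaft: internal mesh, same direction → CCW.
3 reversals in total — an odd number — so the driven shaft turns opposite to the driving shaft.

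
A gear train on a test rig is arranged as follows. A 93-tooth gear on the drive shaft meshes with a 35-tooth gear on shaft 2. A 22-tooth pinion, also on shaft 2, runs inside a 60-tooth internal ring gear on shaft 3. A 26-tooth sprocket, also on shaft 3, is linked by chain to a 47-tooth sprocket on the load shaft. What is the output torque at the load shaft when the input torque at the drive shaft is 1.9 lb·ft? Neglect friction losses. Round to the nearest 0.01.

3.53 lb·ft

After the gear mesh (35/93): 1.9 × 0.37634 = 0.71505 lb·ft
After the internal gear (60/22): 0.71505 × 2.7273 = 1.9501 lb·ft
After the chain (47/26): 1.9501 × 1.8077 = 3.5253 lb·ft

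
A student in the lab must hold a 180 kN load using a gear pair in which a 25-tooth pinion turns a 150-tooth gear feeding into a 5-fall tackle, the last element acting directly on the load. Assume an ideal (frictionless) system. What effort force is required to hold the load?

Gear pair MA = 150/25 = 6.
Block-and-tackle MA = number of supporting rope parts = 5.
Combined ideal MA = 6 × 5 = 30.
Effort = load / MA = 180 / 30 = 6 kN.

6 kN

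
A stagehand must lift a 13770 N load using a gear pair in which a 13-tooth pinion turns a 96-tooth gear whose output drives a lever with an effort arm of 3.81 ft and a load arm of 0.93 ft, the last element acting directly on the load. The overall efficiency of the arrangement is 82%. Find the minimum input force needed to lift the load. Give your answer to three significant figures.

555 N

Gear pair MA = 96/13 = 7.3846.
Lever MA = effort arm / load arm = 3.81/0.93 = 4.0968.
Combined ideal MA = 7.3846 × 4.0968 = 30.253.
Actual MA = 30.253 × 0.82 = 24.808.
Effort = load / actual MA = 13770 / 24.808 = 555.07 N.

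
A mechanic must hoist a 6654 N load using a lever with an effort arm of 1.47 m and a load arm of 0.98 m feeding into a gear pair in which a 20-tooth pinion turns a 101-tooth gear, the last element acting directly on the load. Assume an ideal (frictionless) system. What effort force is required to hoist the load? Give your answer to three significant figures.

Lever MA = effort arm / load arm = 1.47/0.98 = 1.5.
Gear pair MA = 101/20 = 5.05.
Combined ideal MA = 1.5 × 5.05 = 7.575.
Effort = load / MA = 6654 / 7.575 = 878.42 N.

878 N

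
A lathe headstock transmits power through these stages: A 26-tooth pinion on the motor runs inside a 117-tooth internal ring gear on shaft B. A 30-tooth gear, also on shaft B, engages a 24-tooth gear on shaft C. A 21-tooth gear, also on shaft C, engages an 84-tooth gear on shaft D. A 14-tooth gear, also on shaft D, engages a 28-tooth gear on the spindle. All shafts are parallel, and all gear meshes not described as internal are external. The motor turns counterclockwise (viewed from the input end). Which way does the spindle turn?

the motor → shaft B: internal mesh, same direction → CCW.
shaft B → shaft C: external mesh, 1 reversal → CW.
shaft C → shaft D: external mesh, 1 reversal → CCW.
shaft D → the spindle: external mesh, 1 reversal → CW.
3 reversals in total — an odd number — so the spindle turns opposite to the motor.

clockwise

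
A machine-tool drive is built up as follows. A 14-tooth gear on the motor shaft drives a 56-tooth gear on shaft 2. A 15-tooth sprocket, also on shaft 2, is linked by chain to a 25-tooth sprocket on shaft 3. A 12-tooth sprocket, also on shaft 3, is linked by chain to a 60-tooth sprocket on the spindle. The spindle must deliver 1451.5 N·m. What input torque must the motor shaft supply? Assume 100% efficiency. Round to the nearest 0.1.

43.5 N·m

Overall ratio R = 4 × 1.6667 × 5 = 33.333.
Input torque = output torque / R = 1451.5 / 33.333 = 43.545 N·m.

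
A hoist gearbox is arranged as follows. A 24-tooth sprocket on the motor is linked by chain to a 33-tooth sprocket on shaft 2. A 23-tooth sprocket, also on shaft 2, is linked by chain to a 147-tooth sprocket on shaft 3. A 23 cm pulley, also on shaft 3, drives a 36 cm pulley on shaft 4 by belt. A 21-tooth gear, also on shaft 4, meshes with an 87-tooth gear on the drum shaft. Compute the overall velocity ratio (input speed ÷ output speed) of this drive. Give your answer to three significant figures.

57.0

Each stage contributes driven/driver: chain 33/24 = 1.375, chain 147/23 = 6.3913, belt 36/23 = 1.5652, gear mesh 87/21 = 4.1429.
Overall: 1.375 × 6.3913 × 1.5652 × 4.1429 = 56.986.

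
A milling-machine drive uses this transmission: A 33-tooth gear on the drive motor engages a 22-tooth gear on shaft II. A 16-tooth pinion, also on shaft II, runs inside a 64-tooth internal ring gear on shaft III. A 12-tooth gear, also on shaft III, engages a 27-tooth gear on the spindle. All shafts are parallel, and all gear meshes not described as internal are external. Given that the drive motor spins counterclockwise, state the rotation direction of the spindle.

the drive motor → shaft II: external mesh, 1 reversal → CW.
shaft II → shaft III: internal mesh, same direction → CW.
shaft III → the spindle: external mesh, 1 reversal → CCW.
2 reversals in total — an even number — so the spindle turns the same way as the drive motor.

counterclockwise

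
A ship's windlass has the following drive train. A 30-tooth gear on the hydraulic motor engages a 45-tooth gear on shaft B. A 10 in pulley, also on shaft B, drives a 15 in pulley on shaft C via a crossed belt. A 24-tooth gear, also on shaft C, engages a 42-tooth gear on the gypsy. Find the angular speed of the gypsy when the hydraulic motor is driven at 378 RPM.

the hydraulic motor → shaft B (gear mesh, 45/30): 378 ÷ 1.5 = 252 RPM
shaft B → shaft C (belt, 15/10): 252 ÷ 1.5 = 168 RPM
shaft C → the gypsy (gear mesh, 42/24): 168 ÷ 1.75 = 96 RPM

96 RPM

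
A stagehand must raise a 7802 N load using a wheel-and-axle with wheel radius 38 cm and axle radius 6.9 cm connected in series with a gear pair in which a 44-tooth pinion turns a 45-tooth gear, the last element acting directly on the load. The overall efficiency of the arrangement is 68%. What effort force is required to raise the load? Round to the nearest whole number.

Wheel-and-axle MA = R/r = 38/6.9 = 5.5072.
Gear pair MA = 45/44 = 1.0227.
Combined ideal MA = 5.5072 × 1.0227 = 5.6324.
Actual MA = 5.6324 × 0.68 = 3.83.
Effort = load / actual MA = 7802 / 3.83 = 2037.1 N.

2037 N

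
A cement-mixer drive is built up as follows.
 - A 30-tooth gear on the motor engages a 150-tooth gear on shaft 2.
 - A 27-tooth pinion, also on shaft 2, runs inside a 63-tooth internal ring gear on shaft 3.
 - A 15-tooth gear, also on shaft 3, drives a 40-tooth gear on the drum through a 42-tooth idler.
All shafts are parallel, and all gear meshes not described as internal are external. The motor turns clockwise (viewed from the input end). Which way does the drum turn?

the motor → shaft 2: external mesh, 1 reversal → CCW.
shaft 2 → shaft 3: internal mesh, same direction → CCW.
shaft 3 → the drum: driver → idler → driven is 2 external meshes, 2 reversals → CCW.
3 reversals in total — an odd number — so the drum turns opposite to the motor.

anticlockwise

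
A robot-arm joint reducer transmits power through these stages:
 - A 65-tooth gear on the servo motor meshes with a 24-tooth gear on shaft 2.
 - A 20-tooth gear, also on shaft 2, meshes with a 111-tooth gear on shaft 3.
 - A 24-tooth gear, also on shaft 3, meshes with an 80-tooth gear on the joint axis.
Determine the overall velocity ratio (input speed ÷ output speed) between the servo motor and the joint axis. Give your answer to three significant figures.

Each stage contributes driven/driver: gear mesh 24/65 = 0.36923, gear mesh 111/20 = 5.55, gear mesh 80/24 = 3.3333.
Overall: 0.36923 × 5.55 × 3.3333 = 6.8308.

6.83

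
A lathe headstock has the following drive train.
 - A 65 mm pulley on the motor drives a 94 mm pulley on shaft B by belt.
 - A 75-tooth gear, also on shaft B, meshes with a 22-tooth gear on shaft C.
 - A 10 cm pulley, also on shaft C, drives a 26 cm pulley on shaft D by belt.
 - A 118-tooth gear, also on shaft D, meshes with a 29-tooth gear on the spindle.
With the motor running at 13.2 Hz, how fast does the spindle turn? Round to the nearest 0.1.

48.7 Hz

belt 94/65 = 1.4462 → 13.2/1.4462 = 9.1277 Hz
gear mesh 22/75 = 0.29333 → 9.1277/0.29333 = 31.117 Hz
belt 26/10 = 2.6 → 31.117/2.6 = 11.968 Hz
gear mesh 29/118 = 0.24576 → 11.968/0.24576 = 48.698 Hz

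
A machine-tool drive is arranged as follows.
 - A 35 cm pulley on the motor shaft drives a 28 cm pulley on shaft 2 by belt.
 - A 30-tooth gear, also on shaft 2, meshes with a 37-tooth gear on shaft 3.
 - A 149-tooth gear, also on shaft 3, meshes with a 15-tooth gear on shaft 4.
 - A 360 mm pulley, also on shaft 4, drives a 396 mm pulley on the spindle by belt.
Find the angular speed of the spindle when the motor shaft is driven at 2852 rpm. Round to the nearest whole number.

Belt: ratio = 28/35 = 0.8, so shaft 2 turns at 2852 / 0.8 = 3565 rpm.
Gear mesh: ratio = 37/30 = 1.2333, so shaft 3 turns at 3565 / 1.2333 = 2890.5 rpm.
Gear mesh: ratio = 15/149 = 0.10067, so shaft 4 turns at 2890.5 / 0.10067 = 28713 rpm.
Belt: ratio = 396/360 = 1.1, so the spindle turns at 28713 / 1.1 = 26102 rpm.

26102 rpm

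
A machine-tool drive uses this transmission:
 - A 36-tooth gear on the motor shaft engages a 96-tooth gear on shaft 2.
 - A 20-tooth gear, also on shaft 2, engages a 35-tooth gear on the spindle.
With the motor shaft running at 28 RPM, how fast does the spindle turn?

6 RPM

the motor shaft → shaft 2 (gear mesh, 96/36): 28 ÷ 2.6667 = 10.5 RPM
shaft 2 → the spindle (gear mesh, 35/20): 10.5 ÷ 1.75 = 6 RPM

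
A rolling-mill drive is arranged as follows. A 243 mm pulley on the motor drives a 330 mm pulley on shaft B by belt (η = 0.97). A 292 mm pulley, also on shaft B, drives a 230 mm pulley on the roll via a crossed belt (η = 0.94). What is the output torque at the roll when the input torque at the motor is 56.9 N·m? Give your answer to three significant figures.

55.5 N·m

After the belt (330/243): 56.9 × 1.358 × 0.97 = 74.953 N·m
After the belt (230/292): 74.953 × 0.78767 × 0.94 = 55.496 N·m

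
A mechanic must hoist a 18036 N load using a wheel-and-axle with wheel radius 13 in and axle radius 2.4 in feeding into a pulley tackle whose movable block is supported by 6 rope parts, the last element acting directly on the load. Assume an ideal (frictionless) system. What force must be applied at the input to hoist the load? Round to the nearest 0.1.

Wheel-and-axle MA = R/r = 13/2.4 = 5.4167.
Block-and-tackle MA = number of supporting rope parts = 6.
Combined ideal MA = 5.4167 × 6 = 32.5.
Effort = load / MA = 18036 / 32.5 = 554.95 N.

555.0 N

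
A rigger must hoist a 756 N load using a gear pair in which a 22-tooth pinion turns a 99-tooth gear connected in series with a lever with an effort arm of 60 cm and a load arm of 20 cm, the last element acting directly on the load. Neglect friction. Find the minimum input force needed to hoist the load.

Gear pair MA = 99/22 = 4.5.
Lever MA = effort arm / load arm = 60/20 = 3.
Combined ideal MA = 4.5 × 3 = 13.5.
Effort = load / MA = 756 / 13.5 = 56 N.

56 N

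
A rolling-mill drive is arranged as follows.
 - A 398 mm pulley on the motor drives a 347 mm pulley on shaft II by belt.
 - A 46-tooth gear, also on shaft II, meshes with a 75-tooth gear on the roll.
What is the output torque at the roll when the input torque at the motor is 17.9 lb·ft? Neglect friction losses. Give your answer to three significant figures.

25.4 lb·ft

After the belt (347/398): 17.9 × 0.87186 = 15.606 lb·ft
After the gear mesh (75/46): 15.606 × 1.6304 = 25.445 lb·ft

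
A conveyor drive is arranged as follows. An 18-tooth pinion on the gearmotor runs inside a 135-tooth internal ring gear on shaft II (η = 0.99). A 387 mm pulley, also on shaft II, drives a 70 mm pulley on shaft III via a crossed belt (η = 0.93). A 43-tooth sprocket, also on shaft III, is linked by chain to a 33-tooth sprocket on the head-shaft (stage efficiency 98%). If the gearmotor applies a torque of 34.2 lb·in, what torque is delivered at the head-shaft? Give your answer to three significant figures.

32.1 lb·in

internal gear 135/18 = 7.5 → τ = 34.2·7.5·0.99 = 253.94 lb·in
belt 70/387 = 0.18088 → τ = 253.94·0.18088·0.93 = 42.716 lb·in
chain 33/43 = 0.76744 → τ = 42.716·0.76744·0.98 = 32.127 lb·in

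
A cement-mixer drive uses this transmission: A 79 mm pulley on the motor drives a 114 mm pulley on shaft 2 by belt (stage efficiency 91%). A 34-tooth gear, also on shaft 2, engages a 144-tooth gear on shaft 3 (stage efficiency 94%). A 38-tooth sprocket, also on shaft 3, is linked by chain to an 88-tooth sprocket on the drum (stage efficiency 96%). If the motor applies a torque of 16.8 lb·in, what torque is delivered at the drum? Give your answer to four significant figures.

195.3 lb·in

After the belt (114/79): 16.8 × 1.443 × 0.91 = 22.061 lb·in
After the gear mesh (144/34): 22.061 × 4.2353 × 0.94 = 87.829 lb·in
After the chain (88/38): 87.829 × 2.3158 × 0.96 = 195.26 lb·in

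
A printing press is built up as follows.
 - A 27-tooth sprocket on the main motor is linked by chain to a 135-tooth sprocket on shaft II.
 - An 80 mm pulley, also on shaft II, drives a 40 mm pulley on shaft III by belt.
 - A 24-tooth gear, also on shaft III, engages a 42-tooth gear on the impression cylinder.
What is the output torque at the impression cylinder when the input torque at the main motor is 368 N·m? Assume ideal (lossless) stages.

chain 135/27 = 5 → τ = 368·5 = 1840 N·m
belt 40/80 = 0.5 → τ = 1840·0.5 = 920 N·m
gear mesh 42/24 = 1.75 → τ = 920·1.75 = 1610 N·m

1610 N·m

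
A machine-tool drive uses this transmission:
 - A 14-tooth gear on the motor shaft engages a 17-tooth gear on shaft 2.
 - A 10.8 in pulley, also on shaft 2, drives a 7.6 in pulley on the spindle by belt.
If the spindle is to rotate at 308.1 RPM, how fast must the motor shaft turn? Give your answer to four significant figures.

Overall ratio R = 1.2143 × 0.7037 = 0.8545.
Required input speed = output speed × R = 308.1 × 0.8545 = 263.27 RPM.

263.3 RPM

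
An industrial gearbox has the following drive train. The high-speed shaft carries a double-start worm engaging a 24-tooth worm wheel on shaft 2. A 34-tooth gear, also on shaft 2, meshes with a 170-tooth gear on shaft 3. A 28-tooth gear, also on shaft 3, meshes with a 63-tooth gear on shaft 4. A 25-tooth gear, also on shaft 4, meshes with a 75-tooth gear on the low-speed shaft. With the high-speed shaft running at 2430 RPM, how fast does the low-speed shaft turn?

6 RPM

Worm: ratio = 24/2 = 12, so shaft 2 turns at 2430 / 12 = 202.5 RPM.
Gear mesh: ratio = 170/34 = 5, so shaft 3 turns at 202.5 / 5 = 40.5 RPM.
Gear mesh: ratio = 63/28 = 2.25, so shaft 4 turns at 40.5 / 2.25 = 18 RPM.
Gear mesh: ratio = 75/25 = 3, so the low-speed shaft turns at 18 / 3 = 6 RPM.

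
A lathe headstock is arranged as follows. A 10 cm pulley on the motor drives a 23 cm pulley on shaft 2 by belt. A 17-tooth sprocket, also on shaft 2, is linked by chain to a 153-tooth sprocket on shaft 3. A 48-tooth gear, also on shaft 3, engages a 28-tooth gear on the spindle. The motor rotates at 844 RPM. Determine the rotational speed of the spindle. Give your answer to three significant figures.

belt 23/10 = 2.3 → 844/2.3 = 366.96 RPM
chain 153/17 = 9 → 366.96/9 = 40.773 RPM
gear mesh 28/48 = 0.58333 → 40.773/0.58333 = 69.896 RPM

69.9 RPM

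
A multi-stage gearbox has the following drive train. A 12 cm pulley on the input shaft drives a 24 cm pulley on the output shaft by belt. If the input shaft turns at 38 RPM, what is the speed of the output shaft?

19 RPM

belt 24/12 = 2 → 38/2 = 19 RPM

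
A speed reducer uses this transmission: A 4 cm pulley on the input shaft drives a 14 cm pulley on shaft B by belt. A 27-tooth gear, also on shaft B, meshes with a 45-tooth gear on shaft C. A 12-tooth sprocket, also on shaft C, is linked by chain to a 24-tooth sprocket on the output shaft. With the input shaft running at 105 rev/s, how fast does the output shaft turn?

9 rev/s

belt 14/4 = 3.5 → 105/3.5 = 30 rev/s
gear mesh 45/27 = 1.6667 → 30/1.6667 = 18 rev/s
chain 24/12 = 2 → 18/2 = 9 rev/s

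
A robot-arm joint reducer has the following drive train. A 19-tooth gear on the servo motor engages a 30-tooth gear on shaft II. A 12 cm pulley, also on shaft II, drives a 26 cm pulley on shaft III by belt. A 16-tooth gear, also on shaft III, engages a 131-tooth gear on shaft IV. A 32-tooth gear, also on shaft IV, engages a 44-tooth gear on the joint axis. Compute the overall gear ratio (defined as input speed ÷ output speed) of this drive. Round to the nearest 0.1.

38.5

Each stage contributes driven/driver: gear mesh 30/19 = 1.5789, belt 26/12 = 2.1667, gear mesh 131/16 = 8.1875, gear mesh 44/32 = 1.375.
Overall: 1.5789 × 2.1667 × 8.1875 × 1.375 = 38.514.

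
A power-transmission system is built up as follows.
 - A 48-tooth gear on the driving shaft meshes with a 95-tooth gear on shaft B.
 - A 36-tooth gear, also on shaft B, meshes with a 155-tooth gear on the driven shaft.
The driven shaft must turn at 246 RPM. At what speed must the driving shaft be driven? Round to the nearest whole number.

2096 RPM

Overall ratio R = 1.9792 × 4.3056 = 8.5214.
Required input speed = output speed × R = 246 × 8.5214 = 2096.3 RPM.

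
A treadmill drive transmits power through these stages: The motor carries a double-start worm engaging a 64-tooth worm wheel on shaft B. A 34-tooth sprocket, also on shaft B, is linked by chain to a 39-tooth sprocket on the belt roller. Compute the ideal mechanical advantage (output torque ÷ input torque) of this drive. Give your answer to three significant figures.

Each stage contributes driven/driver: worm 64/2 = 32, chain 39/34 = 1.1471.
Overall: 32 × 1.1471 = 36.706.

36.7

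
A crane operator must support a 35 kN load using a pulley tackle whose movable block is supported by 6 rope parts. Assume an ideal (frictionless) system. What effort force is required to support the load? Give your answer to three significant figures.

5.83 kN

Block-and-tackle MA = number of supporting rope parts = 6.
Effort = load / MA = 35 / 6 = 5.8333 kN.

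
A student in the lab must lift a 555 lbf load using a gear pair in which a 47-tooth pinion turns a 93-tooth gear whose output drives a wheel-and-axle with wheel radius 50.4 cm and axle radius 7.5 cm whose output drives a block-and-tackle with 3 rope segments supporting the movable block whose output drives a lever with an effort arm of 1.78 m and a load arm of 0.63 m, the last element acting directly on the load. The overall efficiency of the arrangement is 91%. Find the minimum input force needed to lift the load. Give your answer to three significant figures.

5.41 lbf

Gear pair MA = 93/47 = 1.9787.
Wheel-and-axle MA = R/r = 50.4/7.5 = 6.72.
Block-and-tackle MA = number of supporting rope parts = 3.
Lever MA = effort arm / load arm = 1.78/0.63 = 2.8254.
Combined ideal MA = 1.9787 × 6.72 × 3 × 2.8254 = 112.71.
Actual MA = 112.71 × 0.91 = 102.56.
Effort = load / actual MA = 555 / 102.56 = 5.4112 lbf.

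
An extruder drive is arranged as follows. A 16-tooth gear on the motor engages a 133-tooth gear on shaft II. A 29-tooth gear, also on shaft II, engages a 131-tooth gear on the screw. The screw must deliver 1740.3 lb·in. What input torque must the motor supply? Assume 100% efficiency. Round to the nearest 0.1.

Overall ratio R = 8.3125 × 4.5172 = 37.55.
Input torque = output torque / R = 1740.3 / 37.55 = 46.347 lb·in.

46.3 lb·in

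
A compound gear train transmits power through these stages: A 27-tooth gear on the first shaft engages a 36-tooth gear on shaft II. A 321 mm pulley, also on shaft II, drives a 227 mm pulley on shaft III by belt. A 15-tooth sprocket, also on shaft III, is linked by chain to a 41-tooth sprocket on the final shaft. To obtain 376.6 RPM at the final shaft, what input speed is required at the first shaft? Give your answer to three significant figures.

971 RPM

Overall ratio R = 1.3333 × 0.70717 × 2.7333 = 2.5772.
Required input speed = output speed × R = 376.6 × 2.5772 = 970.58 RPM.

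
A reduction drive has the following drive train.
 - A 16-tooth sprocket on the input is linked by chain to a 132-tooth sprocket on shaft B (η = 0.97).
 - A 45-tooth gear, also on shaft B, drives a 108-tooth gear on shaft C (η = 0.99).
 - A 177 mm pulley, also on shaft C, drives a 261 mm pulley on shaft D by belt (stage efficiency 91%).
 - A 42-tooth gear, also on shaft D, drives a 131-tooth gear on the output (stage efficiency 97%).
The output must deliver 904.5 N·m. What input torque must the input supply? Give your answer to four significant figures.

11.72 N·m

Overall ratio R = 8.25 × 2.4 × 1.4746 × 3.119 = 91.066; overall efficiency η = 0.97 × 0.99 × 0.91 × 0.97 = 0.8477.
Input torque = output torque / (R × η) = 904.5 / (91.066 × 0.8477) = 11.717 N·m.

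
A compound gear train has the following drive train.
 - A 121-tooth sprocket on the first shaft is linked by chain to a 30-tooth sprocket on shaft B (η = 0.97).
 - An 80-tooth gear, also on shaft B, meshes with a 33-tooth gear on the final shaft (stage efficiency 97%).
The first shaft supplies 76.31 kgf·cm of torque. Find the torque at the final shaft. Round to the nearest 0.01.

7.34 kgf·cm

chain 30/121 = 0.24793 → τ = 76.31·0.24793·0.97 = 18.352 kgf·cm
gear mesh 33/80 = 0.4125 → τ = 18.352·0.4125·0.97 = 7.3432 kgf·cm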